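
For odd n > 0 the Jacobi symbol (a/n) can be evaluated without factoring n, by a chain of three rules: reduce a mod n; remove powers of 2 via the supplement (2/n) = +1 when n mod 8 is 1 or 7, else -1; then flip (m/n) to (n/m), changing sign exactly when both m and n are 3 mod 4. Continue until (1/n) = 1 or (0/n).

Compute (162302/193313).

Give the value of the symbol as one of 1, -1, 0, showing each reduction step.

factor out 2^1: 162302 = 2^1·81151; with 193313 mod 8 = 1, (2/193313) = +1; sign now +1; continue with (81151/193313)
flip (81151/193313) -> (193313/81151): both odd, 81151 mod 4 = 3, 193313 mod 4 = 1, so the flip contributes +1; sign now +1
(193313/81151): 193313 mod 81151 = 31011, so (193313/81151) = (31011/81151)
flip (31011/81151) -> (81151/31011): both odd, 31011 mod 4 = 3, 81151 mod 4 = 3, so the flip contributes -1; sign now -1
(81151/31011): 81151 mod 31011 = 19129, so (81151/31011) = (19129/31011)
flip (19129/31011) -> (31011/19129): both odd, 19129 mod 4 = 1, 31011 mod 4 = 3, so the flip contributes +1; sign now -1
(31011/19129): 31011 mod 19129 = 11882, so (31011/19129) = (11882/19129)
factor out 2^1: 11882 = 2^1·5941; with 19129 mod 8 = 1, (2/19129) = +1; sign now -1; continue with (5941/19129)
flip (5941/19129) -> (19129/5941): both odd, 5941 mod 4 = 1, 19129 mod 4 = 1, so the flip contributes +1; sign now -1
(19129/5941): 19129 mod 5941 = 1306, so (19129/5941) = (1306/5941)
factor out 2^1: 1306 = 2^1·653; with 5941 mod 8 = 5, (2/5941) = -1; sign now +1; continue with (653/5941)
flip (653/5941) -> (5941/653): both odd, 653 mod 4 = 1, 5941 mod 4 = 1, so the flip contributes +1; sign now +1
(5941/653): 5941 mod 653 = 64, so (5941/653) = (64/653)
factor out 2^6: 64 = 2^6·1; with 653 mod 8 = 5, (2/653) = -1; sign now +1; continue with (1/653)
reached (1/653) = 1, so the symbol is +1

1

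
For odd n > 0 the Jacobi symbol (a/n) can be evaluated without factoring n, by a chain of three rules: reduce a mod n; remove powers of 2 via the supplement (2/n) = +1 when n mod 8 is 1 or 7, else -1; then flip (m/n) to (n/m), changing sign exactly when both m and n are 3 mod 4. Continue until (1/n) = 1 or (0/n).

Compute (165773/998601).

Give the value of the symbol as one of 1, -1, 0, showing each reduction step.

-1

reciprocity: (165773/998601) = +1·(998601/165773) since 165773 mod 4 = 1, 998601 mod 4 = 1; sign now +1
(998601/165773) = (3963/165773)   [reduce mod 165773]
reciprocity: (3963/165773) = +1·(165773/3963) since 3963 mod 4 = 3, 165773 mod 4 = 1; sign now +1
(165773/3963) = (3290/3963)   [reduce mod 3963]
3290 = 2^1·1645; (2/3963) = -1 since 3963 mod 8 = 3, so (3290/3963) = (-1)^1·(1645/3963); sign now -1
reciprocity: (1645/3963) = +1·(3963/1645) since 1645 mod 4 = 1, 3963 mod 4 = 3; sign now -1
(3963/1645) = (673/1645)   [reduce mod 1645]
reciprocity: (673/1645) = +1·(1645/673) since 673 mod 4 = 1, 1645 mod 4 = 1; sign now -1
(1645/673) = (299/673)   [reduce mod 673]
reciprocity: (299/673) = +1·(673/299) since 299 mod 4 = 3, 673 mod 4 = 1; sign now -1
(673/299) = (75/299)   [reduce mod 299]
reciprocity: (75/299) = -1·(299/75) since 75 mod 4 = 3, 299 mod 4 = 3; sign now +1
(299/75) = (74/75)   [reduce mod 75]
74 = 2^1·37; (2/75) = -1 since 75 mod 8 = 3, so (74/75) = (-1)^1·(37/75); sign now -1
reciprocity: (37/75) = +1·(75/37) since 37 mod 4 = 1, 75 mod 4 = 3; sign now -1
(75/37) = (1/37)   [reduce mod 37]
(1/37) = 1; final value = sign = -1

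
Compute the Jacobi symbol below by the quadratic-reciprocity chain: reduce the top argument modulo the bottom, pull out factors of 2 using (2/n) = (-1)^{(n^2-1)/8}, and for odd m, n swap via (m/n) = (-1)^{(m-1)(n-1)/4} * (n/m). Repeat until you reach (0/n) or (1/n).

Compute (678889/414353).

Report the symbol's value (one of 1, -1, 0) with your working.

1

(678889/414353) = (264536/414353)   [reduce mod 414353]
264536 = 2^3·33067; (2/414353) = +1 since 414353 mod 8 = 1, so (264536/414353) = (+1)^3·(33067/414353); sign now +1
reciprocity: (33067/414353) = +1·(414353/33067) since 33067 mod 4 = 3, 414353 mod 4 = 1; sign now +1
(414353/33067) = (17549/33067)   [reduce mod 33067]
reciprocity: (17549/33067) = +1·(33067/17549) since 17549 mod 4 = 1, 33067 mod 4 = 3; sign now +1
(33067/17549) = (15518/17549)   [reduce mod 17549]
15518 = 2^1·7759; (2/17549) = -1 since 17549 mod 8 = 5, so (15518/17549) = (-1)^1·(7759/17549); sign now -1
reciprocity: (7759/17549) = +1·(17549/7759) since 7759 mod 4 = 3, 17549 mod 4 = 1; sign now -1
(17549/7759) = (2031/7759)   [reduce mod 7759]
reciprocity: (2031/7759) = -1·(7759/2031) since 2031 mod 4 = 3, 7759 mod 4 = 3; sign now +1
(7759/2031) = (1666/2031)   [reduce mod 2031]
1666 = 2^1·833; (2/2031) = +1 since 2031 mod 8 = 7, so (1666/2031) = (+1)^1·(833/2031); sign now +1
reciprocity: (833/2031) = +1·(2031/833) since 833 mod 4 = 1, 2031 mod 4 = 3; sign now +1
(2031/833) = (365/833)   [reduce mod 833]
reciprocity: (365/833) = +1·(833/365) since 365 mod 4 = 1, 833 mod 4 = 1; sign now +1
(833/365) = (103/365)   [reduce mod 365]
reciprocity: (103/365) = +1·(365/103) since 103 mod 4 = 3, 365 mod 4 = 1; sign now +1
(365/103) = (56/103)   [reduce mod 103]
56 = 2^3·7; (2/103) = +1 since 103 mod 8 = 7, so (56/103) = (+1)^3·(7/103); sign now +1
reciprocity: (7/103) = -1·(103/7) since 7 mod 4 = 3, 103 mod 4 = 3; sign now -1
(103/7) = (5/7)   [reduce mod 7]
reciprocity: (5/7) = +1·(7/5) since 5 mod 4 = 1, 7 mod 4 = 3; sign now -1
(7/5) = (2/5)   [reduce mod 5]
2 = 2^1·1; (2/5) = -1 since 5 mod 8 = 5, so (2/5) = (-1)^1·(1/5); sign now +1
(1/5) = 1; final value = sign = +1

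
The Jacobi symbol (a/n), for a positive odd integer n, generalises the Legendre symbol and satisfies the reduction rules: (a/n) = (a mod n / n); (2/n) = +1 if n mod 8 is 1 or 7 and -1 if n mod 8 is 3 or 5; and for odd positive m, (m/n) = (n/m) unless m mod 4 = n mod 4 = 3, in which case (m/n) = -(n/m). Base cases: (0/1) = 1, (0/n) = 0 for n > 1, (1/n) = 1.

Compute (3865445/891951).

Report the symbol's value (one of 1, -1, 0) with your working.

-1

(3865445/891951): 3865445 mod 891951 = 297641, so (3865445/891951) = (297641/891951)
flip (297641/891951) -> (891951/297641): both odd, 297641 mod 4 = 1, 891951 mod 4 = 3, so the flip contributes +1; sign now +1
(891951/297641): 891951 mod 297641 = 296669, so (891951/297641) = (296669/297641)
flip (296669/297641) -> (297641/296669): both odd, 296669 mod 4 = 1, 297641 mod 4 = 1, so the flip contributes +1; sign now +1
(297641/296669): 297641 mod 296669 = 972, so (297641/296669) = (972/296669)
factor out 2^2: 972 = 2^2·243; with 296669 mod 8 = 5, (2/296669) = -1; sign now +1; continue with (243/296669)
flip (243/296669) -> (296669/243): both odd, 243 mod 4 = 3, 296669 mod 4 = 1, so the flip contributes +1; sign now +1
(296669/243): 296669 mod 243 = 209, so (296669/243) = (209/243)
flip (209/243) -> (243/209): both odd, 209 mod 4 = 1, 243 mod 4 = 3, so the flip contributes +1; sign now +1
(243/209): 243 mod 209 = 34, so (243/209) = (34/209)
factor out 2^1: 34 = 2^1·17; with 209 mod 8 = 1, (2/209) = +1; sign now +1; continue with (17/209)
flip (17/209) -> (209/17): both odd, 17 mod 4 = 1, 209 mod 4 = 1, so the flip contributes +1; sign now +1
(209/17): 209 mod 17 = 5, so (209/17) = (5/17)
flip (5/17) -> (17/5): both odd, 5 mod 4 = 1, 17 mod 4 = 1, so the flip contributes +1; sign now +1
(17/5): 17 mod 5 = 2, so (17/5) = (2/5)
factor out 2^1: 2 = 2^1·1; with 5 mod 8 = 5, (2/5) = -1; sign now -1; continue with (1/5)
reached (1/5) = 1, so the symbol is -1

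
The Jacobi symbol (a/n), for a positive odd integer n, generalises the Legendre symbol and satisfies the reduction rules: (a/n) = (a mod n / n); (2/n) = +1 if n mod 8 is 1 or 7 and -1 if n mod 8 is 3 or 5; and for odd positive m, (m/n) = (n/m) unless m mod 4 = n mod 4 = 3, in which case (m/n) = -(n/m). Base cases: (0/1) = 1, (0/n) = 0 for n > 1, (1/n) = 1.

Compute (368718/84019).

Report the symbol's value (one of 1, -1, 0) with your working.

1

(368718/84019): 368718 mod 84019 = 32642, so (368718/84019) = (32642/84019)
factor out 2^1: 32642 = 2^1·16321; with 84019 mod 8 = 3, (2/84019) = -1; sign now -1; continue with (16321/84019)
flip (16321/84019) -> (84019/16321): both odd, 16321 mod 4 = 1, 84019 mod 4 = 3, so the flip contributes +1; sign now -1
(84019/16321): 84019 mod 16321 = 2414, so (84019/16321) = (2414/16321)
factor out 2^1: 2414 = 2^1·1207; with 16321 mod 8 = 1, (2/16321) = +1; sign now -1; continue with (1207/16321)
flip (1207/16321) -> (16321/1207): both odd, 1207 mod 4 = 3, 16321 mod 4 = 1, so the flip contributes +1; sign now -1
(16321/1207): 16321 mod 1207 = 630, so (16321/1207) = (630/1207)
factor out 2^1: 630 = 2^1·315; with 1207 mod 8 = 7, (2/1207) = +1; sign now -1; continue with (315/1207)
flip (315/1207) -> (1207/315): both odd, 315 mod 4 = 3, 1207 mod 4 = 3, so the flip contributes -1; sign now +1
(1207/315): 1207 mod 315 = 262, so (1207/315) = (262/315)
factor out 2^1: 262 = 2^1·131; with 315 mod 8 = 3, (2/315) = -1; sign now -1; continue with (131/315)
flip (131/315) -> (315/131): both odd, 131 mod 4 = 3, 315 mod 4 = 3, so the flip contributes -1; sign now +1
(315/131): 315 mod 131 = 53, so (315/131) = (53/131)
flip (53/131) -> (131/53): both odd, 53 mod 4 = 1, 131 mod 4 = 3, so the flip contributes +1; sign now +1
(131/53): 131 mod 53 = 25, so (131/53) = (25/53)
flip (25/53) -> (53/25): both odd, 25 mod 4 = 1, 53 mod 4 = 1, so the flip contributes +1; sign now +1
(53/25): 53 mod 25 = 3, so (53/25) = (3/25)
flip (3/25) -> (25/3): both odd, 3 mod 4 = 3, 25 mod 4 = 1, so the flip contributes +1; sign now +1
(25/3): 25 mod 3 = 1, so (25/3) = (1/3)
reached (1/3) = 1, so the symbol is +1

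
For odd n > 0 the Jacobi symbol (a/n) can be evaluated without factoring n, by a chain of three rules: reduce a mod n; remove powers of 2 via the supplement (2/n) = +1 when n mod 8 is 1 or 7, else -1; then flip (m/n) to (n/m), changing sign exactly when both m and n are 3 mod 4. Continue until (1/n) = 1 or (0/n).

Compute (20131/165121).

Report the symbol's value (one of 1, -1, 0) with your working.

1

reciprocity: (20131/165121) = +1·(165121/20131) since 20131 mod 4 = 3, 165121 mod 4 = 1; sign now +1
(165121/20131) = (4073/20131)   [reduce mod 20131]
reciprocity: (4073/20131) = +1·(20131/4073) since 4073 mod 4 = 1, 20131 mod 4 = 3; sign now +1
(20131/4073) = (3839/4073)   [reduce mod 4073]
reciprocity: (3839/4073) = +1·(4073/3839) since 3839 mod 4 = 3, 4073 mod 4 = 1; sign now +1
(4073/3839) = (234/3839)   [reduce mod 3839]
234 = 2^1·117; (2/3839) = +1 since 3839 mod 8 = 7, so (234/3839) = (+1)^1·(117/3839); sign now +1
reciprocity: (117/3839) = +1·(3839/117) since 117 mod 4 = 1, 3839 mod 4 = 3; sign now +1
(3839/117) = (95/117)   [reduce mod 117]
reciprocity: (95/117) = +1·(117/95) since 95 mod 4 = 3, 117 mod 4 = 1; sign now +1
(117/95) = (22/95)   [reduce mod 95]
22 = 2^1·11; (2/95) = +1 since 95 mod 8 = 7, so (22/95) = (+1)^1·(11/95); sign now +1
reciprocity: (11/95) = -1·(95/11) since 11 mod 4 = 3, 95 mod 4 = 3; sign now -1
(95/11) = (7/11)   [reduce mod 11]
reciprocity: (7/11) = -1·(11/7) since 7 mod 4 = 3, 11 mod 4 = 3; sign now +1
(11/7) = (4/7)   [reduce mod 7]
4 = 2^2·1; (2/7) = +1 since 7 mod 8 = 7, so (4/7) = (+1)^2·(1/7); sign now +1
(1/7) = 1; final value = sign = +1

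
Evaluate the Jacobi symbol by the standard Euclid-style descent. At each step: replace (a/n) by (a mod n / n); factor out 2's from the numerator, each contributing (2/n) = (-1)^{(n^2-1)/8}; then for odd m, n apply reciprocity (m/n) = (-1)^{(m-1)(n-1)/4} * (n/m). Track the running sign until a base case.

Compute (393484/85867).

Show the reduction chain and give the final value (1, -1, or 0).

(393484/85867) = (50016/85867)   [reduce mod 85867]
50016 = 2^5·1563; (2/85867) = -1 since 85867 mod 8 = 3, so (50016/85867) = (-1)^5·(1563/85867); sign now -1
reciprocity: (1563/85867) = -1·(85867/1563) since 1563 mod 4 = 3, 85867 mod 4 = 3; sign now +1
(85867/1563) = (1465/1563)   [reduce mod 1563]
reciprocity: (1465/1563) = +1·(1563/1465) since 1465 mod 4 = 1, 1563 mod 4 = 3; sign now +1
(1563/1465) = (98/1465)   [reduce mod 1465]
98 = 2^1·49; (2/1465) = +1 since 1465 mod 8 = 1, so (98/1465) = (+1)^1·(49/1465); sign now +1
reciprocity: (49/1465) = +1·(1465/49) since 49 mod 4 = 1, 1465 mod 4 = 1; sign now +1
(1465/49) = (44/49)   [reduce mod 49]
44 = 2^2·11; (2/49) = +1 since 49 mod 8 = 1, so (44/49) = (+1)^2·(11/49); sign now +1
reciprocity: (11/49) = +1·(49/11) since 11 mod 4 = 3, 49 mod 4 = 1; sign now +1
(49/11) = (5/11)   [reduce mod 11]
reciprocity: (5/11) = +1·(11/5) since 5 mod 4 = 1, 11 mod 4 = 3; sign now +1
(11/5) = (1/5)   [reduce mod 5]
(1/5) = 1; final value = sign = +1

1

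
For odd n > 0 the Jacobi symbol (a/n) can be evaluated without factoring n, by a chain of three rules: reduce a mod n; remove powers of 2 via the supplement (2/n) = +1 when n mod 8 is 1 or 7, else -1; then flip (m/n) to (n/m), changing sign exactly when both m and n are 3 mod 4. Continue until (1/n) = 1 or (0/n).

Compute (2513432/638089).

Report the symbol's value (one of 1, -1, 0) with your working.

-1

(2513432/638089) = (599165/638089)   [reduce mod 638089]
reciprocity: (599165/638089) = +1·(638089/599165) since 599165 mod 4 = 1, 638089 mod 4 = 1; sign now +1
(638089/599165) = (38924/599165)   [reduce mod 599165]
38924 = 2^2·9731; (2/599165) = -1 since 599165 mod 8 = 5, so (38924/599165) = (-1)^2·(9731/599165); sign now +1
reciprocity: (9731/599165) = +1·(599165/9731) since 9731 mod 4 = 3, 599165 mod 4 = 1; sign now +1
(599165/9731) = (5574/9731)   [reduce mod 9731]
5574 = 2^1·2787; (2/9731) = -1 since 9731 mod 8 = 3, so (5574/9731) = (-1)^1·(2787/9731); sign now -1
reciprocity: (2787/9731) = -1·(9731/2787) since 2787 mod 4 = 3, 9731 mod 4 = 3; sign now +1
(9731/2787) = (1370/2787)   [reduce mod 2787]
1370 = 2^1·685; (2/2787) = -1 since 2787 mod 8 = 3, so (1370/2787) = (-1)^1·(685/2787); sign now -1
reciprocity: (685/2787) = +1·(2787/685) since 685 mod 4 = 1, 2787 mod 4 = 3; sign now -1
(2787/685) = (47/685)   [reduce mod 685]
reciprocity: (47/685) = +1·(685/47) since 47 mod 4 = 3, 685 mod 4 = 1; sign now -1
(685/47) = (27/47)   [reduce mod 47]
reciprocity: (27/47) = -1·(47/27) since 27 mod 4 = 3, 47 mod 4 = 3; sign now +1
(47/27) = (20/27)   [reduce mod 27]
20 = 2^2·5; (2/27) = -1 since 27 mod 8 = 3, so (20/27) = (-1)^2·(5/27); sign now +1
reciprocity: (5/27) = +1·(27/5) since 5 mod 4 = 1, 27 mod 4 = 3; sign now +1
(27/5) = (2/5)   [reduce mod 5]
2 = 2^1·1; (2/5) = -1 since 5 mod 8 = 5, so (2/5) = (-1)^1·(1/5); sign now -1
(1/5) = 1; final value = sign = -1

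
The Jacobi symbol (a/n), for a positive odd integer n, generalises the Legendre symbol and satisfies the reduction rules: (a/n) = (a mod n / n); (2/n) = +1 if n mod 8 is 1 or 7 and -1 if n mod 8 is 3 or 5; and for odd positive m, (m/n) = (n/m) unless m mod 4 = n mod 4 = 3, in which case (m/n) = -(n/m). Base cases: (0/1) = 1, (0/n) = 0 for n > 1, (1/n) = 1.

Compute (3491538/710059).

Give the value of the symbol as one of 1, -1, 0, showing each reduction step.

-1

(3491538/710059) = (651302/710059)   [reduce mod 710059]
651302 = 2^1·325651; (2/710059) = -1 since 710059 mod 8 = 3, so (651302/710059) = (-1)^1·(325651/710059); sign now -1
reciprocity: (325651/710059) = -1·(710059/325651) since 325651 mod 4 = 3, 710059 mod 4 = 3; sign now +1
(710059/325651) = (58757/325651)   [reduce mod 325651]
reciprocity: (58757/325651) = +1·(325651/58757) since 58757 mod 4 = 1, 325651 mod 4 = 3; sign now +1
(325651/58757) = (31866/58757)   [reduce mod 58757]
31866 = 2^1·15933; (2/58757) = -1 since 58757 mod 8 = 5, so (31866/58757) = (-1)^1·(15933/58757); sign now -1
reciprocity: (15933/58757) = +1·(58757/15933) since 15933 mod 4 = 1, 58757 mod 4 = 1; sign now -1
(58757/15933) = (10958/15933)   [reduce mod 15933]
10958 = 2^1·5479; (2/15933) = -1 since 15933 mod 8 = 5, so (10958/15933) = (-1)^1·(5479/15933); sign now +1
reciprocity: (5479/15933) = +1·(15933/5479) since 5479 mod 4 = 3, 15933 mod 4 = 1; sign now +1
(15933/5479) = (4975/5479)   [reduce mod 5479]
reciprocity: (4975/5479) = -1·(5479/4975) since 4975 mod 4 = 3, 5479 mod 4 = 3; sign now -1
(5479/4975) = (504/4975)   [reduce mod 4975]
504 = 2^3·63; (2/4975) = +1 since 4975 mod 8 = 7, so (504/4975) = (+1)^3·(63/4975); sign now -1
reciprocity: (63/4975) = -1·(4975/63) since 63 mod 4 = 3, 4975 mod 4 = 3; sign now +1
(4975/63) = (61/63)   [reduce mod 63]
reciprocity: (61/63) = +1·(63/61) since 61 mod 4 = 1, 63 mod 4 = 3; sign now +1
(63/61) = (2/61)   [reduce mod 61]
2 = 2^1·1; (2/61) = -1 since 61 mod 8 = 5, so (2/61) = (-1)^1·(1/61); sign now -1
(1/61) = 1; final value = sign = -1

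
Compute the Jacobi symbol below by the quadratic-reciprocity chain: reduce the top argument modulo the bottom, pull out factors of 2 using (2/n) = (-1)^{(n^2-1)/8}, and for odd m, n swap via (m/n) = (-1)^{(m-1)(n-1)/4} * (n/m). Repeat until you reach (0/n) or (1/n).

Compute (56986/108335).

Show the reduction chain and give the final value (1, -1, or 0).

56986 = 2^1·28493; (2/108335) = +1 since 108335 mod 8 = 7, so (56986/108335) = (+1)^1·(28493/108335); sign now +1
reciprocity: (28493/108335) = +1·(108335/28493) since 28493 mod 4 = 1, 108335 mod 4 = 3; sign now +1
(108335/28493) = (22856/28493)   [reduce mod 28493]
22856 = 2^3·2857; (2/28493) = -1 since 28493 mod 8 = 5, so (22856/28493) = (-1)^3·(2857/28493); sign now -1
reciprocity: (2857/28493) = +1·(28493/2857) since 2857 mod 4 = 1, 28493 mod 4 = 1; sign now -1
(28493/2857) = (2780/2857)   [reduce mod 2857]
2780 = 2^2·695; (2/2857) = +1 since 2857 mod 8 = 1, so (2780/2857) = (+1)^2·(695/2857); sign now -1
reciprocity: (695/2857) = +1·(2857/695) since 695 mod 4 = 3, 2857 mod 4 = 1; sign now -1
(2857/695) = (77/695)   [reduce mod 695]
reciprocity: (77/695) = +1·(695/77) since 77 mod 4 = 1, 695 mod 4 = 3; sign now -1
(695/77) = (2/77)   [reduce mod 77]
2 = 2^1·1; (2/77) = -1 since 77 mod 8 = 5, so (2/77) = (-1)^1·(1/77); sign now +1
(1/77) = 1; final value = sign = +1

1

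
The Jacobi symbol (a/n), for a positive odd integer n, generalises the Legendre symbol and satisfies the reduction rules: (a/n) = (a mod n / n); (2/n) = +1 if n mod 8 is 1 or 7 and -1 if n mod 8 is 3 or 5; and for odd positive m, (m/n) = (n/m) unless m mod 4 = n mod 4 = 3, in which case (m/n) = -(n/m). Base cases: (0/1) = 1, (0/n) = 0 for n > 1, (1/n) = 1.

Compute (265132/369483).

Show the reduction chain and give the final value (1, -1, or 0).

-1

factor out 2^2: 265132 = 2^2·66283; with 369483 mod 8 = 3, (2/369483) = -1; sign now +1; continue with (66283/369483)
flip (66283/369483) -> (369483/66283): both odd, 66283 mod 4 = 3, 369483 mod 4 = 3, so the flip contributes -1; sign now -1
(369483/66283): 369483 mod 66283 = 38068, so (369483/66283) = (38068/66283)
factor out 2^2: 38068 = 2^2·9517; with 66283 mod 8 = 3, (2/66283) = -1; sign now -1; continue with (9517/66283)
flip (9517/66283) -> (66283/9517): both odd, 9517 mod 4 = 1, 66283 mod 4 = 3, so the flip contributes +1; sign now -1
(66283/9517): 66283 mod 9517 = 9181, so (66283/9517) = (9181/9517)
flip (9181/9517) -> (9517/9181): both odd, 9181 mod 4 = 1, 9517 mod 4 = 1, so the flip contributes +1; sign now -1
(9517/9181): 9517 mod 9181 = 336, so (9517/9181) = (336/9181)
factor out 2^4: 336 = 2^4·21; with 9181 mod 8 = 5, (2/9181) = -1; sign now -1; continue with (21/9181)
flip (21/9181) -> (9181/21): both odd, 21 mod 4 = 1, 9181 mod 4 = 1, so the flip contributes +1; sign now -1
(9181/21): 9181 mod 21 = 4, so (9181/21) = (4/21)
factor out 2^2: 4 = 2^2·1; with 21 mod 8 = 5, (2/21) = -1; sign now -1; continue with (1/21)
reached (1/21) = 1, so the symbol is -1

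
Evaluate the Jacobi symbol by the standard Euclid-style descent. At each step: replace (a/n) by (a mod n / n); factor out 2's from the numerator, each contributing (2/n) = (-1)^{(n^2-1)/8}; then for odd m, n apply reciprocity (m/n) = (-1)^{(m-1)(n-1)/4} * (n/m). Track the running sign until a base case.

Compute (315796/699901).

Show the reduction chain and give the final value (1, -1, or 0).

factor out 2^2: 315796 = 2^2·78949; with 699901 mod 8 = 5, (2/699901) = -1; sign now +1; continue with (78949/699901)
flip (78949/699901) -> (699901/78949): both odd, 78949 mod 4 = 1, 699901 mod 4 = 1, so the flip contributes +1; sign now +1
(699901/78949): 699901 mod 78949 = 68309, so (699901/78949) = (68309/78949)
flip (68309/78949) -> (78949/68309): both odd, 68309 mod 4 = 1, 78949 mod 4 = 1, so the flip contributes +1; sign now +1
(78949/68309): 78949 mod 68309 = 10640, so (78949/68309) = (10640/68309)
factor out 2^4: 10640 = 2^4·665; with 68309 mod 8 = 5, (2/68309) = -1; sign now +1; continue with (665/68309)
flip (665/68309) -> (68309/665): both odd, 665 mod 4 = 1, 68309 mod 4 = 1, so the flip contributes +1; sign now +1
(68309/665): 68309 mod 665 = 479, so (68309/665) = (479/665)
flip (479/665) -> (665/479): both odd, 479 mod 4 = 3, 665 mod 4 = 1, so the flip contributes +1; sign now +1
(665/479): 665 mod 479 = 186, so (665/479) = (186/479)
factor out 2^1: 186 = 2^1·93; with 479 mod 8 = 7, (2/479) = +1; sign now +1; continue with (93/479)
flip (93/479) -> (479/93): both odd, 93 mod 4 = 1, 479 mod 4 = 3, so the flip contributes +1; sign now +1
(479/93): 479 mod 93 = 14, so (479/93) = (14/93)
factor out 2^1: 14 = 2^1·7; with 93 mod 8 = 5, (2/93) = -1; sign now -1; continue with (7/93)
flip (7/93) -> (93/7): both odd, 7 mod 4 = 3, 93 mod 4 = 1, so the flip contributes +1; sign now -1
(93/7): 93 mod 7 = 2, so (93/7) = (2/7)
factor out 2^1: 2 = 2^1·1; with 7 mod 8 = 7, (2/7) = +1; sign now -1; continue with (1/7)
reached (1/7) = 1, so the symbol is -1

-1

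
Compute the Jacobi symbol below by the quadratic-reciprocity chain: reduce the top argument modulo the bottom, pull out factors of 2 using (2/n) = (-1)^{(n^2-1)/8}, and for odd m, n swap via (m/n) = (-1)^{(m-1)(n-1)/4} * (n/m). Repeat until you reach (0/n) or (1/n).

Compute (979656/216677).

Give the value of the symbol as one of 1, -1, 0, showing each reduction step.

-1

(979656/216677): 979656 mod 216677 = 112948, so (979656/216677) = (112948/216677)
factor out 2^2: 112948 = 2^2·28237; with 216677 mod 8 = 5, (2/216677) = -1; sign now +1; continue with (28237/216677)
flip (28237/216677) -> (216677/28237): both odd, 28237 mod 4 = 1, 216677 mod 4 = 1, so the flip contributes +1; sign now +1
(216677/28237): 216677 mod 28237 = 19018, so (216677/28237) = (19018/28237)
factor out 2^1: 19018 = 2^1·9509; with 28237 mod 8 = 5, (2/28237) = -1; sign now -1; continue with (9509/28237)
flip (9509/28237) -> (28237/9509): both odd, 9509 mod 4 = 1, 28237 mod 4 = 1, so the flip contributes +1; sign now -1
(28237/9509): 28237 mod 9509 = 9219, so (28237/9509) = (9219/9509)
flip (9219/9509) -> (9509/9219): both odd, 9219 mod 4 = 3, 9509 mod 4 = 1, so the flip contributes +1; sign now -1
(9509/9219): 9509 mod 9219 = 290, so (9509/9219) = (290/9219)
factor out 2^1: 290 = 2^1·145; with 9219 mod 8 = 3, (2/9219) = -1; sign now +1; continue with (145/9219)
flip (145/9219) -> (9219/145): both odd, 145 mod 4 = 1, 9219 mod 4 = 3, so the flip contributes +1; sign now +1
(9219/145): 9219 mod 145 = 84, so (9219/145) = (84/145)
factor out 2^2: 84 = 2^2·21; with 145 mod 8 = 1, (2/145) = +1; sign now +1; continue with (21/145)
flip (21/145) -> (145/21): both odd, 21 mod 4 = 1, 145 mod 4 = 1, so the flip contributes +1; sign now +1
(145/21): 145 mod 21 = 19, so (145/21) = (19/21)
flip (19/21) -> (21/19): both odd, 19 mod 4 = 3, 21 mod 4 = 1, so the flip contributes +1; sign now +1
(21/19): 21 mod 19 = 2, so (21/19) = (2/19)
factor out 2^1: 2 = 2^1·1; with 19 mod 8 = 3, (2/19) = -1; sign now -1; continue with (1/19)
reached (1/19) = 1, so the symbol is -1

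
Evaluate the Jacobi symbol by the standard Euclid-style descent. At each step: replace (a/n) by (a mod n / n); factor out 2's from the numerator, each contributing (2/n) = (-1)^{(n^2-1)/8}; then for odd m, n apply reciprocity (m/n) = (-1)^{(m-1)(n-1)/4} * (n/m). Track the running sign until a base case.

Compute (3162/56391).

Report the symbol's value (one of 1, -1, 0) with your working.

0

factor out 2^1: 3162 = 2^1·1581; with 56391 mod 8 = 7, (2/56391) = +1; sign now +1; continue with (1581/56391)
flip (1581/56391) -> (56391/1581): both odd, 1581 mod 4 = 1, 56391 mod 4 = 3, so the flip contributes +1; sign now +1
(56391/1581): 56391 mod 1581 = 1056, so (56391/1581) = (1056/1581)
factor out 2^5: 1056 = 2^5·33; with 1581 mod 8 = 5, (2/1581) = -1; sign now -1; continue with (33/1581)
flip (33/1581) -> (1581/33): both odd, 33 mod 4 = 1, 1581 mod 4 = 1, so the flip contributes +1; sign now -1
(1581/33): 1581 mod 33 = 30, so (1581/33) = (30/33)
factor out 2^1: 30 = 2^1·15; with 33 mod 8 = 1, (2/33) = +1; sign now -1; continue with (15/33)
flip (15/33) -> (33/15): both odd, 15 mod 4 = 3, 33 mod 4 = 1, so the flip contributes +1; sign now -1
(33/15): 33 mod 15 = 3, so (33/15) = (3/15)
flip (3/15) -> (15/3): both odd, 3 mod 4 = 3, 15 mod 4 = 3, so the flip contributes -1; sign now +1
(15/3): 15 mod 3 = 0, so (15/3) = (0/3)
reached (0/3); gcd(a, n) > 1, so (0/3) = 0 and the symbol is 0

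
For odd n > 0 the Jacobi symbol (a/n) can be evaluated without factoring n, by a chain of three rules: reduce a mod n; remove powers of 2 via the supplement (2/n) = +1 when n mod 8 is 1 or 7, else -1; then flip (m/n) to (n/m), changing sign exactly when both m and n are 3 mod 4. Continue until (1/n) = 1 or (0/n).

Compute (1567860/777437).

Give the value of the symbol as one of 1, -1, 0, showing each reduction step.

(1567860/777437): 1567860 mod 777437 = 12986, so (1567860/777437) = (12986/777437)
factor out 2^1: 12986 = 2^1·6493; with 777437 mod 8 = 5, (2/777437) = -1; sign now -1; continue with (6493/777437)
flip (6493/777437) -> (777437/6493): both odd, 6493 mod 4 = 1, 777437 mod 4 = 1, so the flip contributes +1; sign now -1
(777437/6493): 777437 mod 6493 = 4770, so (777437/6493) = (4770/6493)
factor out 2^1: 4770 = 2^1·2385; with 6493 mod 8 = 5, (2/6493) = -1; sign now +1; continue with (2385/6493)
flip (2385/6493) -> (6493/2385): both odd, 2385 mod 4 = 1, 6493 mod 4 = 1, so the flip contributes +1; sign now +1
(6493/2385): 6493 mod 2385 = 1723, so (6493/2385) = (1723/2385)
flip (1723/2385) -> (2385/1723): both odd, 1723 mod 4 = 3, 2385 mod 4 = 1, so the flip contributes +1; sign now +1
(2385/1723): 2385 mod 1723 = 662, so (2385/1723) = (662/1723)
factor out 2^1: 662 = 2^1·331; with 1723 mod 8 = 3, (2/1723) = -1; sign now -1; continue with (331/1723)
flip (331/1723) -> (1723/331): both odd, 331 mod 4 = 3, 1723 mod 4 = 3, so the flip contributes -1; sign now +1
(1723/331): 1723 mod 331 = 68, so (1723/331) = (68/331)
factor out 2^2: 68 = 2^2·17; with 331 mod 8 = 3, (2/331) = -1; sign now +1; continue with (17/331)
flip (17/331) -> (331/17): both odd, 17 mod 4 = 1, 331 mod 4 = 3, so the flip contributes +1; sign now +1
(331/17): 331 mod 17 = 8, so (331/17) = (8/17)
factor out 2^3: 8 = 2^3·1; with 17 mod 8 = 1, (2/17) = +1; sign now +1; continue with (1/17)
reached (1/17) = 1, so the symbol is +1

1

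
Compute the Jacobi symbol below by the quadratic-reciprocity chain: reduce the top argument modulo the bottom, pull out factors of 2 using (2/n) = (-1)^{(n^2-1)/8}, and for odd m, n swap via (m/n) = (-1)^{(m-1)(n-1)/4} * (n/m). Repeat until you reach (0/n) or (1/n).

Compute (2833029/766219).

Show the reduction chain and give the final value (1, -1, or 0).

1

(2833029/766219) = (534372/766219)   [reduce mod 766219]
534372 = 2^2·133593; (2/766219) = -1 since 766219 mod 8 = 3, so (534372/766219) = (-1)^2·(133593/766219); sign now +1
reciprocity: (133593/766219) = +1·(766219/133593) since 133593 mod 4 = 1, 766219 mod 4 = 3; sign now +1
(766219/133593) = (98254/133593)   [reduce mod 133593]
98254 = 2^1·49127; (2/133593) = +1 since 133593 mod 8 = 1, so (98254/133593) = (+1)^1·(49127/133593); sign now +1
reciprocity: (49127/133593) = +1·(133593/49127) since 49127 mod 4 = 3, 133593 mod 4 = 1; sign now +1
(133593/49127) = (35339/49127)   [reduce mod 49127]
reciprocity: (35339/49127) = -1·(49127/35339) since 35339 mod 4 = 3, 49127 mod 4 = 3; sign now -1
(49127/35339) = (13788/35339)   [reduce mod 35339]
13788 = 2^2·3447; (2/35339) = -1 since 35339 mod 8 = 3, so (13788/35339) = (-1)^2·(3447/35339); sign now -1
reciprocity: (3447/35339) = -1·(35339/3447) since 3447 mod 4 = 3, 35339 mod 4 = 3; sign now +1
(35339/3447) = (869/3447)   [reduce mod 3447]
reciprocity: (869/3447) = +1·(3447/869) since 869 mod 4 = 1, 3447 mod 4 = 3; sign now +1
(3447/869) = (840/869)   [reduce mod 869]
840 = 2^3·105; (2/869) = -1 since 869 mod 8 = 5, so (840/869) = (-1)^3·(105/869); sign now -1
reciprocity: (105/869) = +1·(869/105) since 105 mod 4 = 1, 869 mod 4 = 1; sign now -1
(869/105) = (29/105)   [reduce mod 105]
reciprocity: (29/105) = +1·(105/29) since 29 mod 4 = 1, 105 mod 4 = 1; sign now -1
(105/29) = (18/29)   [reduce mod 29]
18 = 2^1·9; (2/29) = -1 since 29 mod 8 = 5, so (18/29) = (-1)^1·(9/29); sign now +1
reciprocity: (9/29) = +1·(29/9) since 9 mod 4 = 1, 29 mod 4 = 1; sign now +1
(29/9) = (2/9)   [reduce mod 9]
2 = 2^1·1; (2/9) = +1 since 9 mod 8 = 1, so (2/9) = (+1)^1·(1/9); sign now +1
(1/9) = 1; final value = sign = +1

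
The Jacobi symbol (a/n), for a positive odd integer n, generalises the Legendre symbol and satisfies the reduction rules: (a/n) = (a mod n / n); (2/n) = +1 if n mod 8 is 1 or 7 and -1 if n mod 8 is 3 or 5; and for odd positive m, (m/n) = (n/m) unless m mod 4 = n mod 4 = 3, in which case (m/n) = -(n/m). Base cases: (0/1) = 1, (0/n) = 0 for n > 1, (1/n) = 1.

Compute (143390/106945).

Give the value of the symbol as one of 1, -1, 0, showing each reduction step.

(143390/106945): 143390 mod 106945 = 36445, so (143390/106945) = (36445/106945)
flip (36445/106945) -> (106945/36445): both odd, 36445 mod 4 = 1, 106945 mod 4 = 1, so the flip contributes +1; sign now +1
(106945/36445): 106945 mod 36445 = 34055, so (106945/36445) = (34055/36445)
flip (34055/36445) -> (36445/34055): both odd, 34055 mod 4 = 3, 36445 mod 4 = 1, so the flip contributes +1; sign now +1
(36445/34055): 36445 mod 34055 = 2390, so (36445/34055) = (2390/34055)
factor out 2^1: 2390 = 2^1·1195; with 34055 mod 8 = 7, (2/34055) = +1; sign now +1; continue with (1195/34055)
flip (1195/34055) -> (34055/1195): both odd, 1195 mod 4 = 3, 34055 mod 4 = 3, so the flip contributes -1; sign now -1
(34055/1195): 34055 mod 1195 = 595, so (34055/1195) = (595/1195)
flip (595/1195) -> (1195/595): both odd, 595 mod 4 = 3, 1195 mod 4 = 3, so the flip contributes -1; sign now +1
(1195/595): 1195 mod 595 = 5, so (1195/595) = (5/595)
flip (5/595) -> (595/5): both odd, 5 mod 4 = 1, 595 mod 4 = 3, so the flip contributes +1; sign now +1
(595/5): 595 mod 5 = 0, so (595/5) = (0/5)
reached (0/5); gcd(a, n) > 1, so (0/5) = 0 and the symbol is 0

0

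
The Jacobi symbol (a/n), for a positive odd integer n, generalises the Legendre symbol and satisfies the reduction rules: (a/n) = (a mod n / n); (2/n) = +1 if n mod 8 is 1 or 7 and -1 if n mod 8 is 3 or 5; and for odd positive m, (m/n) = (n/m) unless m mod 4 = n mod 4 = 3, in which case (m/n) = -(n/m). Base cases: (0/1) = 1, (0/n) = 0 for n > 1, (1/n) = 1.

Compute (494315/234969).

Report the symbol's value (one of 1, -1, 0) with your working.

(494315/234969) = (24377/234969)   [reduce mod 234969]
reciprocity: (24377/234969) = +1·(234969/24377) since 24377 mod 4 = 1, 234969 mod 4 = 1; sign now +1
(234969/24377) = (15576/24377)   [reduce mod 24377]
15576 = 2^3·1947; (2/24377) = +1 since 24377 mod 8 = 1, so (15576/24377) = (+1)^3·(1947/24377); sign now +1
reciprocity: (1947/24377) = +1·(24377/1947) since 1947 mod 4 = 3, 24377 mod 4 = 1; sign now +1
(24377/1947) = (1013/1947)   [reduce mod 1947]
reciprocity: (1013/1947) = +1·(1947/1013) since 1013 mod 4 = 1, 1947 mod 4 = 3; sign now +1
(1947/1013) = (934/1013)   [reduce mod 1013]
934 = 2^1·467; (2/1013) = -1 since 1013 mod 8 = 5, so (934/1013) = (-1)^1·(467/1013); sign now -1
reciprocity: (467/1013) = +1·(1013/467) since 467 mod 4 = 3, 1013 mod 4 = 1; sign now -1
(1013/467) = (79/467)   [reduce mod 467]
reciprocity: (79/467) = -1·(467/79) since 79 mod 4 = 3, 467 mod 4 = 3; sign now +1
(467/79) = (72/79)   [reduce mod 79]
72 = 2^3·9; (2/79) = +1 since 79 mod 8 = 7, so (72/79) = (+1)^3·(9/79); sign now +1
reciprocity: (9/79) = +1·(79/9) since 9 mod 4 = 1, 79 mod 4 = 3; sign now +1
(79/9) = (7/9)   [reduce mod 9]
reciprocity: (7/9) = +1·(9/7) since 7 mod 4 = 3, 9 mod 4 = 1; sign now +1
(9/7) = (2/7)   [reduce mod 7]
2 = 2^1·1; (2/7) = +1 since 7 mod 8 = 7, so (2/7) = (+1)^1·(1/7); sign now +1
(1/7) = 1; final value = sign = +1

1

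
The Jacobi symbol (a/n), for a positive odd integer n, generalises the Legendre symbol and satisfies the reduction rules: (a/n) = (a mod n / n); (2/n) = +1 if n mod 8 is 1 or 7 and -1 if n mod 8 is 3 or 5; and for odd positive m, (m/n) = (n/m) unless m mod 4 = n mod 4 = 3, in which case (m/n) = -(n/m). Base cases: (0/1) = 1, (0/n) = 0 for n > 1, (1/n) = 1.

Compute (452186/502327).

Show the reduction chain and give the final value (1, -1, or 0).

0

factor out 2^1: 452186 = 2^1·226093; with 502327 mod 8 = 7, (2/502327) = +1; sign now +1; continue with (226093/502327)
flip (226093/502327) -> (502327/226093): both odd, 226093 mod 4 = 1, 502327 mod 4 = 3, so the flip contributes +1; sign now +1
(502327/226093): 502327 mod 226093 = 50141, so (502327/226093) = (50141/226093)
flip (50141/226093) -> (226093/50141): both odd, 50141 mod 4 = 1, 226093 mod 4 = 1, so the flip contributes +1; sign now +1
(226093/50141): 226093 mod 50141 = 25529, so (226093/50141) = (25529/50141)
flip (25529/50141) -> (50141/25529): both odd, 25529 mod 4 = 1, 50141 mod 4 = 1, so the flip contributes +1; sign now +1
(50141/25529): 50141 mod 25529 = 24612, so (50141/25529) = (24612/25529)
factor out 2^2: 24612 = 2^2·6153; with 25529 mod 8 = 1, (2/25529) = +1; sign now +1; continue with (6153/25529)
flip (6153/25529) -> (25529/6153): both odd, 6153 mod 4 = 1, 25529 mod 4 = 1, so the flip contributes +1; sign now +1
(25529/6153): 25529 mod 6153 = 917, so (25529/6153) = (917/6153)
flip (917/6153) -> (6153/917): both odd, 917 mod 4 = 1, 6153 mod 4 = 1, so the flip contributes +1; sign now +1
(6153/917): 6153 mod 917 = 651, so (6153/917) = (651/917)
flip (651/917) -> (917/651): both odd, 651 mod 4 = 3, 917 mod 4 = 1, so the flip contributes +1; sign now +1
(917/651): 917 mod 651 = 266, so (917/651) = (266/651)
factor out 2^1: 266 = 2^1·133; with 651 mod 8 = 3, (2/651) = -1; sign now -1; continue with (133/651)
flip (133/651) -> (651/133): both odd, 133 mod 4 = 1, 651 mod 4 = 3, so the flip contributes +1; sign now -1
(651/133): 651 mod 133 = 119, so (651/133) = (119/133)
flip (119/133) -> (133/119): both odd, 119 mod 4 = 3, 133 mod 4 = 1, so the flip contributes +1; sign now -1
(133/119): 133 mod 119 = 14, so (133/119) = (14/119)
factor out 2^1: 14 = 2^1·7; with 119 mod 8 = 7, (2/119) = +1; sign now -1; continue with (7/119)
flip (7/119) -> (119/7): both odd, 7 mod 4 = 3, 119 mod 4 = 3, so the flip contributes -1; sign now +1
(119/7): 119 mod 7 = 0, so (119/7) = (0/7)
reached (0/7); gcd(a, n) > 1, so (0/7) = 0 and the symbol is 0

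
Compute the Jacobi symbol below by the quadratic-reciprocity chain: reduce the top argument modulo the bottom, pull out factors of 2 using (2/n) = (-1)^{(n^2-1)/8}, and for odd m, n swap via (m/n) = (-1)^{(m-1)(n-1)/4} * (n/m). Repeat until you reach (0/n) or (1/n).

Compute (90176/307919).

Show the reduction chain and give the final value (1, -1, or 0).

90176 = 2^6·1409; (2/307919) = +1 since 307919 mod 8 = 7, so (90176/307919) = (+1)^6·(1409/307919); sign now +1
reciprocity: (1409/307919) = +1·(307919/1409) since 1409 mod 4 = 1, 307919 mod 4 = 3; sign now +1
(307919/1409) = (757/1409)   [reduce mod 1409]
reciprocity: (757/1409) = +1·(1409/757) since 757 mod 4 = 1, 1409 mod 4 = 1; sign now +1
(1409/757) = (652/757)   [reduce mod 757]
652 = 2^2·163; (2/757) = -1 since 757 mod 8 = 5, so (652/757) = (-1)^2·(163/757); sign now +1
reciprocity: (163/757) = +1·(757/163) since 163 mod 4 = 3, 757 mod 4 = 1; sign now +1
(757/163) = (105/163)   [reduce mod 163]
reciprocity: (105/163) = +1·(163/105) since 105 mod 4 = 1, 163 mod 4 = 3; sign now +1
(163/105) = (58/105)   [reduce mod 105]
58 = 2^1·29; (2/105) = +1 since 105 mod 8 = 1, so (58/105) = (+1)^1·(29/105); sign now +1
reciprocity: (29/105) = +1·(105/29) since 29 mod 4 = 1, 105 mod 4 = 1; sign now +1
(105/29) = (18/29)   [reduce mod 29]
18 = 2^1·9; (2/29) = -1 since 29 mod 8 = 5, so (18/29) = (-1)^1·(9/29); sign now -1
reciprocity: (9/29) = +1·(29/9) since 9 mod 4 = 1, 29 mod 4 = 1; sign now -1
(29/9) = (2/9)   [reduce mod 9]
2 = 2^1·1; (2/9) = +1 since 9 mod 8 = 1, so (2/9) = (+1)^1·(1/9); sign now -1
(1/9) = 1; final value = sign = -1

-1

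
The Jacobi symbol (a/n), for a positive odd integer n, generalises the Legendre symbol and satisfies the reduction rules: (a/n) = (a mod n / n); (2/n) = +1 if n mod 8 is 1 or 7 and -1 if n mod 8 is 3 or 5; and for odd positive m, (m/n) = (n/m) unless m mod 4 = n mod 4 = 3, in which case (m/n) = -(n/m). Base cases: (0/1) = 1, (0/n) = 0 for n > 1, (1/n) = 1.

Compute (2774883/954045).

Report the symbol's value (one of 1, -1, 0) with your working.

(2774883/954045) = (866793/954045)   [reduce mod 954045]
reciprocity: (866793/954045) = +1·(954045/866793) since 866793 mod 4 = 1, 954045 mod 4 = 1; sign now +1
(954045/866793) = (87252/866793)   [reduce mod 866793]
87252 = 2^2·21813; (2/866793) = +1 since 866793 mod 8 = 1, so (87252/866793) = (+1)^2·(21813/866793); sign now +1
reciprocity: (21813/866793) = +1·(866793/21813) since 21813 mod 4 = 1, 866793 mod 4 = 1; sign now +1
(866793/21813) = (16086/21813)   [reduce mod 21813]
16086 = 2^1·8043; (2/21813) = -1 since 21813 mod 8 = 5, so (16086/21813) = (-1)^1·(8043/21813); sign now -1
reciprocity: (8043/21813) = +1·(21813/8043) since 8043 mod 4 = 3, 21813 mod 4 = 1; sign now -1
(21813/8043) = (5727/8043)   [reduce mod 8043]
reciprocity: (5727/8043) = -1·(8043/5727) since 5727 mod 4 = 3, 8043 mod 4 = 3; sign now +1
(8043/5727) = (2316/5727)   [reduce mod 5727]
2316 = 2^2·579; (2/5727) = +1 since 5727 mod 8 = 7, so (2316/5727) = (+1)^2·(579/5727); sign now +1
reciprocity: (579/5727) = -1·(5727/579) since 579 mod 4 = 3, 5727 mod 4 = 3; sign now -1
(5727/579) = (516/579)   [reduce mod 579]
516 = 2^2·129; (2/579) = -1 since 579 mod 8 = 3, so (516/579) = (-1)^2·(129/579); sign now -1
reciprocity: (129/579) = +1·(579/129) since 129 mod 4 = 1, 579 mod 4 = 3; sign now -1
(579/129) = (63/129)   [reduce mod 129]
reciprocity: (63/129) = +1·(129/63) since 63 mod 4 = 3, 129 mod 4 = 1; sign now -1
(129/63) = (3/63)   [reduce mod 63]
reciprocity: (3/63) = -1·(63/3) since 3 mod 4 = 3, 63 mod 4 = 3; sign now +1
(63/3) = (0/3)   [reduce mod 3]
(0/3) = 0   [gcd(a, n) > 1]; final value = 0

0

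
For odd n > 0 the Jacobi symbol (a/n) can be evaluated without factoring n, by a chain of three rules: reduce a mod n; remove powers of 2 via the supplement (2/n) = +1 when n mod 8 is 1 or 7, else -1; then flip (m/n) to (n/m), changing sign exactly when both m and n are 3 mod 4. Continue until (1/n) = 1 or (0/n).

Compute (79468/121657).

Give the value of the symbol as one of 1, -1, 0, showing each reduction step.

factor out 2^2: 79468 = 2^2·19867; with 121657 mod 8 = 1, (2/121657) = +1; sign now +1; continue with (19867/121657)
flip (19867/121657) -> (121657/19867): both odd, 19867 mod 4 = 3, 121657 mod 4 = 1, so the flip contributes +1; sign now +1
(121657/19867): 121657 mod 19867 = 2455, so (121657/19867) = (2455/19867)
flip (2455/19867) -> (19867/2455): both odd, 2455 mod 4 = 3, 19867 mod 4 = 3, so the flip contributes -1; sign now -1
(19867/2455): 19867 mod 2455 = 227, so (19867/2455) = (227/2455)
flip (227/2455) -> (2455/227): both odd, 227 mod 4 = 3, 2455 mod 4 = 3, so the flip contributes -1; sign now +1
(2455/227): 2455 mod 227 = 185, so (2455/227) = (185/227)
flip (185/227) -> (227/185): both odd, 185 mod 4 = 1, 227 mod 4 = 3, so the flip contributes +1; sign now +1
(227/185): 227 mod 185 = 42, so (227/185) = (42/185)
factor out 2^1: 42 = 2^1·21; with 185 mod 8 = 1, (2/185) = +1; sign now +1; continue with (21/185)
flip (21/185) -> (185/21): both odd, 21 mod 4 = 1, 185 mod 4 = 1, so the flip contributes +1; sign now +1
(185/21): 185 mod 21 = 17, so (185/21) = (17/21)
flip (17/21) -> (21/17): both odd, 17 mod 4 = 1, 21 mod 4 = 1, so the flip contributes +1; sign now +1
(21/17): 21 mod 17 = 4, so (21/17) = (4/17)
factor out 2^2: 4 = 2^2·1; with 17 mod 8 = 1, (2/17) = +1; sign now +1; continue with (1/17)
reached (1/17) = 1, so the symbol is +1

1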